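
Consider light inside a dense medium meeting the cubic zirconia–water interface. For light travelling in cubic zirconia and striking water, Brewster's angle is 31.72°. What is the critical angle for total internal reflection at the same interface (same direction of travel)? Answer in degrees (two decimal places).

tan θ_B = n₂/n₁ = tan 31.72° = 0.6181.
Total internal reflection: sin θ_c = n₂/n₁ = 0.6181.
θ_c = arcsin(0.6181) = 38.18°.

θ_c ≈ 38.18°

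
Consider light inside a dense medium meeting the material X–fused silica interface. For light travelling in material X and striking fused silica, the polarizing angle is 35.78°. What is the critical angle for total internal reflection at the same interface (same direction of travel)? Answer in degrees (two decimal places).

tan θ_B = n₂/n₁ = tan 35.78° = 0.7207.
Total internal reflection: sin θ_c = n₂/n₁ = 0.7207.
θ_c = arcsin(0.7207) = 46.11°.

θ_c ≈ 46.11°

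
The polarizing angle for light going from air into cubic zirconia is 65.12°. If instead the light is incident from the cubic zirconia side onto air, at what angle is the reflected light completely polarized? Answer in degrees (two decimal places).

tan θ_B' = n₁/n₂ = 1/tan θ_B, so θ_B' = 90° − θ_B.
θ_B' = 90° − 65.12° = 24.88°.

θ_B' ≈ 24.88°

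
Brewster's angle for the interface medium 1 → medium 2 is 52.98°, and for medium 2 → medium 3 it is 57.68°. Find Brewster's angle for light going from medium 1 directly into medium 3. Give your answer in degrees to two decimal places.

n₂/n₁ = tan 52.98° = 1.3261 and n₃/n₂ = tan 57.68° = 1.5806.
Multiplying, n₃/n₁ = 1.3261 × 1.5806 = 2.0960, and θ_B(1→3) = arctan 2.0960 = 64.49°.

θ_B ≈ 64.49°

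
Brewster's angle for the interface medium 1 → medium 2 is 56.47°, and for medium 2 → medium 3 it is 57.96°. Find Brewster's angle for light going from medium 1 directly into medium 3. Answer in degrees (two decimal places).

θ_B ≈ 67.48°

Each Brewster angle gives a ratio: n₂/n₁ = tan 56.47° = 1.5091, n₃/n₂ = tan 57.96° = 1.5979.
So n₃/n₁ = (n₂/n₁)(n₃/n₂) = 1.5091 × 1.5979 = 2.4113.
θ_B(1→3) = arctan(2.4113) = 67.48°.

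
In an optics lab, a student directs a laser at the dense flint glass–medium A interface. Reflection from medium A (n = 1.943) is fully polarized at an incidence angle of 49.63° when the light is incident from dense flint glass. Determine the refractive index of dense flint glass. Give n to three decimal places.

Full polarization of the reflected beam means tan θ_B = n₂/n₁, where n₁ is the incident medium (dense flint glass).
n₁ = n₂ / tan θ_B = 1.943 / tan 49.63° = 1.652.

n ≈ 1.652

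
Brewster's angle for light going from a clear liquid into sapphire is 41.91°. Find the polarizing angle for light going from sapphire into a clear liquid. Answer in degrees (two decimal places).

The two Brewster angles are complementary: θ_B' = 90° − θ_B = 90° − 41.91° = 48.09°.

θ_B' ≈ 48.09°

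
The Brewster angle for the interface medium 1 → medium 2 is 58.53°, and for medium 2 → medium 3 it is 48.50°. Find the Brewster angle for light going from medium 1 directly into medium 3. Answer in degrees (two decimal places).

θ_B ≈ 61.56°

n₂/n₁ = tan 58.53° = 1.6338 and n₃/n₂ = tan 48.50° = 1.1303.
Multiplying, n₃/n₁ = 1.6338 × 1.1303 = 1.8466, and θ_B(1→3) = arctan 1.8466 = 61.56°.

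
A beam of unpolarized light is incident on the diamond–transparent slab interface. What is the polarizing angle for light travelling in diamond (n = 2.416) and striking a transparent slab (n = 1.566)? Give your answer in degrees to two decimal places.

tan θ_B = n₂/n₁ = 1.566/2.416 = 0.6482.
θ_B = arctan(0.6482) = 32.95°.

θ_B ≈ 32.95°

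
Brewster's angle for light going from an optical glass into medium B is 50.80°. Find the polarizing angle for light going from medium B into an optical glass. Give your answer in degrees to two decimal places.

tan θ_B' = n₁/n₂ = 1/tan θ_B, so θ_B' = 90° − θ_B.
θ_B' = 90° − 50.80° = 39.20°.

θ_B' ≈ 39.20°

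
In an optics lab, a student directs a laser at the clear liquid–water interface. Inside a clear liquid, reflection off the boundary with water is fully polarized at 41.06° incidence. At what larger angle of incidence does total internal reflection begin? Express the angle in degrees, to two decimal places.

tan θ_B = n₂/n₁ = tan 41.06° = 0.8711.
Total internal reflection: sin θ_c = n₂/n₁ = 0.8711.
θ_c = arcsin(0.8711) = 60.59°.

θ_c ≈ 60.59°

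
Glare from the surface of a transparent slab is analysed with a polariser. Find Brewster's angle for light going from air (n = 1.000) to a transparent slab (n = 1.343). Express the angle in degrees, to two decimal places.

θ_B ≈ 53.33°

Here n₂/n₁ = 1.343/1.000 = 1.3430, and Brewster's law gives tan θ_B = n₂/n₁.
So θ_B = arctan 1.3430 = 53.33°.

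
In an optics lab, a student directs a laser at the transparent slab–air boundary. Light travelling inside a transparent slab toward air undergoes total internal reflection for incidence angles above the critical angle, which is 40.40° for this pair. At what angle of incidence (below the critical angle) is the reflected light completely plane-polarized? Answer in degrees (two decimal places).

sin θ_c = n₂/n₁, so n₂/n₁ = sin 40.40° = 0.6481.
Brewster: tan θ_B = n₂/n₁ = 0.6481.
θ_B = arctan(0.6481) = 32.95°.

θ_B ≈ 32.95°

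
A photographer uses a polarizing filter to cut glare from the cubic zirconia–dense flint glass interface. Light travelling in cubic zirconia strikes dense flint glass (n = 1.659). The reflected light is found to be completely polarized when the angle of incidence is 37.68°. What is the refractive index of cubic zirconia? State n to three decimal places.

n ≈ 2.148

Full polarization of the reflected beam means tan θ_B = n₂/n₁, where n₁ is the incident medium (cubic zirconia).
n₁ = n₂ / tan θ_B = 1.659 / tan 37.68° = 2.148.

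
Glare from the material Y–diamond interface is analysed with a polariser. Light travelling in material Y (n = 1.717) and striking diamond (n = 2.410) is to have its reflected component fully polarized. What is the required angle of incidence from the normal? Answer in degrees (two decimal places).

tan θ_B = n₂/n₁ = 2.410/1.717 = 1.4036.
So θ_B = arctan 1.4036 = 54.53°.

θ_B ≈ 54.53°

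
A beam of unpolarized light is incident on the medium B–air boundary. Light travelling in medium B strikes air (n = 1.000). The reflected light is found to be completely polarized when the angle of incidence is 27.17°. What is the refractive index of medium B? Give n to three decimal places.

n ≈ 1.948

Full polarization of the reflected beam means tan θ_B = n₂/n₁, where n₁ is the incident medium (medium B).
n₁ = n₂ / tan θ_B = 1.000 / tan 27.17° = 1.948.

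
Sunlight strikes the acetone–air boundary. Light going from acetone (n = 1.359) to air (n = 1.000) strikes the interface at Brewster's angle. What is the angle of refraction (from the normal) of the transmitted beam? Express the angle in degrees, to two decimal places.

First find Brewster's angle: tan θ_B = 1.000/1.359 = 0.7358, giving θ_B = 36.35°.
Since θ_B + θ_t = 90° at Brewster incidence, θ_t = 90° − 36.35° = 53.65°.

θ_t ≈ 53.65°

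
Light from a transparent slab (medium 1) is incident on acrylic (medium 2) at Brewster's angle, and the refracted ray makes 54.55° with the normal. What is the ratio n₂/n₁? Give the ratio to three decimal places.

n₂/n₁ ≈ 0.712

At Brewster incidence θ_B = 90° − θ_t = 90° − 54.55° = 35.45°.
Then n₂/n₁ = tan θ_B = tan 35.45° = 0.712.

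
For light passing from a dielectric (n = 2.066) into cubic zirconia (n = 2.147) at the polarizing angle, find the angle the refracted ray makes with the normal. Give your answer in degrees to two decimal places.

tan θ_B = n₂/n₁ = 2.147/2.066 = 1.0392, so θ_B = 46.10°.
Since θ_B + θ_t = 90° at Brewster incidence, θ_t = 90° − 46.10° = 43.90°.

θ_t ≈ 43.90°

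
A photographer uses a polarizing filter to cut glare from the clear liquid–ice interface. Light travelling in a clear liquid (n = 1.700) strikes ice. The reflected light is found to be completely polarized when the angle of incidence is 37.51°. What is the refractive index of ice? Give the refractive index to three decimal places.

n ≈ 1.305

At the Brewster angle, tan θ_B = n₂/n₁ with n₁ on the incident side (a clear liquid) and n₂ on the transmitted side (ice).
n₂ = n₁ tan θ_B = 1.700 × tan 37.51° = 1.305.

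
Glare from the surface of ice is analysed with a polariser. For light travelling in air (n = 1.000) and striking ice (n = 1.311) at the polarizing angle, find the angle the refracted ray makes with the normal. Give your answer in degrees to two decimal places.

θ_B = arctan(n₂/n₁) = arctan(1.311/1.000) = 52.66°.
Since θ_B + θ_t = 90° at Brewster incidence, θ_t = 90° − 52.66° = 37.34°.

θ_t ≈ 37.34°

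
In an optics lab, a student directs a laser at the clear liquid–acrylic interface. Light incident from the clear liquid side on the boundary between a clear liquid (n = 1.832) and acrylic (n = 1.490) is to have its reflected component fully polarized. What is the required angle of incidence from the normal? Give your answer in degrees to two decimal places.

θ_B ≈ 39.12°

Brewster's condition: tan θ_B = n₂/n₁ = 1.490/1.832 = 0.8133.
So θ_B = arctan 0.8133 = 39.12°.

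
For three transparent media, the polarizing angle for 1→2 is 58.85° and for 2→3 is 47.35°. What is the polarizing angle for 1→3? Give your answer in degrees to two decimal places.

Each Brewster angle gives a ratio: n₂/n₁ = tan 58.85° = 1.6545, n₃/n₂ = tan 47.35° = 1.0856.
So n₃/n₁ = (n₂/n₁)(n₃/n₂) = 1.6545 × 1.0856 = 1.7961.
θ_B(1→3) = arctan(1.7961) = 60.89°.

θ_B ≈ 60.89°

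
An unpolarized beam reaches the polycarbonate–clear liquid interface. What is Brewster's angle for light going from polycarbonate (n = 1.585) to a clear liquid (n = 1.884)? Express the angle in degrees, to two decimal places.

At Brewster's angle the reflected and refracted rays are perpendicular, which with Snell's law gives tan θ_B = n₂/n₁.
tan θ_B = n₂/n₁ = 1.884/1.585 = 1.1886.
θ_B = arctan(1.1886) = 49.93°.

θ_B ≈ 49.93°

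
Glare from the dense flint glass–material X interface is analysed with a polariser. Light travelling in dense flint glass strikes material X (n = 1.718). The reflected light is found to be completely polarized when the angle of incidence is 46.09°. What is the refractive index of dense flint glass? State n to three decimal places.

n ≈ 1.654

At Brewster's angle, tan θ_B = n₂/n₁ with n₁ on the incident side (dense flint glass) and n₂ on the transmitted side (material X).
n₁ = n₂ / tan θ_B = 1.718 / tan 46.09° = 1.654.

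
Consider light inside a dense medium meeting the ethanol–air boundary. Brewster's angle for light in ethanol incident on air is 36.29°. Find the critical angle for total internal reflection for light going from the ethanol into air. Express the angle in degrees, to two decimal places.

θ_c ≈ 47.25°

tan θ_B = n₂/n₁ = tan 36.29° = 0.7343.
Total internal reflection: sin θ_c = n₂/n₁ = 0.7343.
θ_c = arcsin(0.7343) = 47.25°.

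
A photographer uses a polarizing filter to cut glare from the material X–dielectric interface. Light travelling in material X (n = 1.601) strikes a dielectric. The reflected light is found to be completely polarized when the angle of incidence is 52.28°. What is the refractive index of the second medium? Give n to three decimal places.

n ≈ 2.070

At Brewster's angle, tan θ_B = n₂/n₁ with n₁ on the incident side (material X) and n₂ on the transmitted side (a dielectric).
n₂ = n₁ tan θ_B = 1.601 × tan 52.28° = 2.070.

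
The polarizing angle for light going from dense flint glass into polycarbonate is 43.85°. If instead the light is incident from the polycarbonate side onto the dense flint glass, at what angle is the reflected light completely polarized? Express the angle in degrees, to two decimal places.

The two Brewster angles are complementary: θ_B' = 90° − θ_B = 90° − 43.85° = 46.15°.

θ_B' ≈ 46.15°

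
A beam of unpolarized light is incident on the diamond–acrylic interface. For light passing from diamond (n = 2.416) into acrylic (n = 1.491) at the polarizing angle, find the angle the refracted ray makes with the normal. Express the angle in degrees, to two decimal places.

θ_t ≈ 58.32°

θ_B = arctan(n₂/n₁) = arctan(1.491/2.416) = 31.68°.
The refracted ray is perpendicular to the reflected ray, so θ_t = 90° − θ_B = 58.32°.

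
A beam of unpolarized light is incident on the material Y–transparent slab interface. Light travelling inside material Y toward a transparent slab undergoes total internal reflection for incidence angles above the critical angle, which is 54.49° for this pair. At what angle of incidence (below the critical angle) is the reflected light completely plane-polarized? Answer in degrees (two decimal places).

θ_B ≈ 39.15°

n₂/n₁ = sin θ_c = sin 54.49° = 0.8140.
tan θ_B equals the same ratio, so θ_B = arctan(0.8140) = 39.15°.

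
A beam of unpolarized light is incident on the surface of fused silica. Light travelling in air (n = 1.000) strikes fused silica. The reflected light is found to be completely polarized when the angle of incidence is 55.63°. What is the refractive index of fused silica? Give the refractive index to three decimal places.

n ≈ 1.462

At Brewster's angle, tan θ_B = n₂/n₁ with n₁ on the incident side (air) and n₂ on the transmitted side (fused silica).
n₂ = n₁ tan θ_B = 1.000 × tan 55.63° = 1.462.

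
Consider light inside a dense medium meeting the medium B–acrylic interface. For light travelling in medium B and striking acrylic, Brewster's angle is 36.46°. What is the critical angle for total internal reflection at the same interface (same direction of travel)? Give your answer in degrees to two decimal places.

tan θ_B = n₂/n₁ = tan 36.46° = 0.7389.
Total internal reflection: sin θ_c = n₂/n₁ = 0.7389.
θ_c = arcsin(0.7389) = 47.64°.

θ_c ≈ 47.64°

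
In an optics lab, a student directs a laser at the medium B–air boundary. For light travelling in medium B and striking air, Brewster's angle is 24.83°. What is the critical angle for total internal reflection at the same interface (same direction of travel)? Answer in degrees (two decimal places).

tan θ_B = n₂/n₁ = tan 24.83° = 0.4627.
Total internal reflection: sin θ_c = n₂/n₁ = 0.4627.
θ_c = arcsin(0.4627) = 27.56°.

θ_c ≈ 27.56°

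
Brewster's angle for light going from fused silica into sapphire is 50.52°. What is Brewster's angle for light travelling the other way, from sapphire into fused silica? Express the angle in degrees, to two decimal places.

θ_B' ≈ 39.48°

tan θ_B' = n₁/n₂ = 1/tan θ_B, so θ_B' = 90° − θ_B.
θ_B' = 90° − 50.52° = 39.48°.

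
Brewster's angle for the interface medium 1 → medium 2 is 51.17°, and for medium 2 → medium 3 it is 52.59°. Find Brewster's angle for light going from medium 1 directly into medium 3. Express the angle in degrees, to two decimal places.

tan θ_B(1→2) = n₂/n₁ = tan 51.17° = 1.2424.
tan θ_B(2→3) = n₃/n₂ = tan 52.59° = 1.3075.
n₃/n₁ = 1.6244. Then tan θ_B(1→3) = n₃/n₁, so θ_B(1→3) = arctan(1.6244) = 58.38°.

θ_B ≈ 58.38°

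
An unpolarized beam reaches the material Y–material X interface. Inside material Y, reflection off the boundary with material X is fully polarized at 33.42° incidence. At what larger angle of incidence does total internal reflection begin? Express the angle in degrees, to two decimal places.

From Brewster, n₂/n₁ = tan θ_B = tan 33.42° = 0.6599.
Then sin θ_c = n₂/n₁ = 0.6599, so θ_c = arcsin 0.6599 = 41.29°.

θ_c ≈ 41.29°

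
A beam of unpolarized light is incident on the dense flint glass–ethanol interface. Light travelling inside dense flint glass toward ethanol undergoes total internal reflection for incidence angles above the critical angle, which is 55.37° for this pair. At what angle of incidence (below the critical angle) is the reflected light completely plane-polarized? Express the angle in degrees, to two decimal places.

θ_B ≈ 39.45°

n₂/n₁ = sin θ_c = sin 55.37° = 0.8228.
tan θ_B equals the same ratio, so θ_B = arctan(0.8228) = 39.45°.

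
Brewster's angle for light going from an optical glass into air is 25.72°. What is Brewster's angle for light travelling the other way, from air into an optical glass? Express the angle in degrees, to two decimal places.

The two Brewster angles are complementary: θ_B' = 90° − θ_B = 90° − 25.72° = 64.28°.

θ_B' ≈ 64.28°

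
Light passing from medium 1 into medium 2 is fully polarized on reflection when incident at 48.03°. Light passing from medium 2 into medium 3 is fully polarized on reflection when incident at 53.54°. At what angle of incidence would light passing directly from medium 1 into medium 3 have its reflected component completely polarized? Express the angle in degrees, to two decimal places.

θ_B ≈ 56.39°

n₂/n₁ = tan 48.03° = 1.1118 and n₃/n₂ = tan 53.54° = 1.3534.
So n₃/n₁ = (n₂/n₁)(n₃/n₂) = 1.1118 × 1.3534 = 1.5047.
θ_B(1→3) = arctan(1.5047) = 56.39°.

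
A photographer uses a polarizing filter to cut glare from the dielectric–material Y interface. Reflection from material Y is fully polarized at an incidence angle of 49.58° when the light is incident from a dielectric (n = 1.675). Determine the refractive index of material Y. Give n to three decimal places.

n ≈ 1.967

Full polarization of the reflected beam means tan θ_B = n₂/n₁, where n₁ is the incident medium (a dielectric).
n₂ = n₁ tan θ_B = 1.675 × tan 49.58° = 1.967.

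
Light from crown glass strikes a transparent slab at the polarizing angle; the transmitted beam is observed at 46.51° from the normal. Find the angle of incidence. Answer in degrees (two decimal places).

θ_B ≈ 43.49°

Since the reflected and refracted rays are at right angles at the polarizing angle, θ_B + θ_t = 90°.
So θ_B = 90° − θ_t = 90° − 46.51° = 43.49°.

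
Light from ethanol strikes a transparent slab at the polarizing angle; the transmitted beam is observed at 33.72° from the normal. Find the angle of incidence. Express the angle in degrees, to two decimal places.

θ_B ≈ 56.28°

Since the reflected and refracted rays are at right angles at the polarizing angle, θ_B + θ_t = 90°.
θ_B = 90° − 33.72° = 56.28°.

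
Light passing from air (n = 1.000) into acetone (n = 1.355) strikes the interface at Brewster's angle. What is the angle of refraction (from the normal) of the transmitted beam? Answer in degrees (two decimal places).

θ_t ≈ 36.43°

tan θ_B = n₂/n₁ = 1.355/1.000 = 1.3550, so θ_B = 53.57°.
At Brewster's angle the reflected and refracted rays are perpendicular, so θ_t = 90° − θ_B = 90° − 53.57° = 36.43°.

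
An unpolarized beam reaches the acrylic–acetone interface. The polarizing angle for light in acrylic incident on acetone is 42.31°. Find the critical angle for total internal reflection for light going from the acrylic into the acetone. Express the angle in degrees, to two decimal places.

θ_c ≈ 65.54°

tan θ_B = n₂/n₁ = tan 42.31° = 0.9102.
Total internal reflection: sin θ_c = n₂/n₁ = 0.9102.
θ_c = arcsin(0.9102) = 65.54°.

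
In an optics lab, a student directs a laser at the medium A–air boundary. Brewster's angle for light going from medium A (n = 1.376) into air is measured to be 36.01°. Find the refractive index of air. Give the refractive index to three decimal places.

n ≈ 1.000

Brewster's law: tan θ_B = n₂/n₁ (light incident in medium A, refracted into air).
n₂ = n₁ tan θ_B = 1.376 × tan 36.01° = 1.000.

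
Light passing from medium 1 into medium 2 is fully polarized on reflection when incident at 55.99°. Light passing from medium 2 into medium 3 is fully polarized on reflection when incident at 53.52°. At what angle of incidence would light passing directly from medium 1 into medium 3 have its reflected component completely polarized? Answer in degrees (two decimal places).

θ_B ≈ 63.48°

Each Brewster angle gives a ratio: n₂/n₁ = tan 55.99° = 1.4820, n₃/n₂ = tan 53.52° = 1.3524.
Multiplying, n₃/n₁ = 1.4820 × 1.3524 = 2.0043, and θ_B(1→3) = arctan 2.0043 = 63.48°.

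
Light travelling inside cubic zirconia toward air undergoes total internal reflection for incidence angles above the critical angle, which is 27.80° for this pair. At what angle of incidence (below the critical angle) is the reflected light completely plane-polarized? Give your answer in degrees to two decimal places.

θ_B ≈ 25.00°

sin θ_c = n₂/n₁, so n₂/n₁ = sin 27.80° = 0.4664.
Brewster: tan θ_B = n₂/n₁ = 0.4664.
θ_B = arctan(0.4664) = 25.00°.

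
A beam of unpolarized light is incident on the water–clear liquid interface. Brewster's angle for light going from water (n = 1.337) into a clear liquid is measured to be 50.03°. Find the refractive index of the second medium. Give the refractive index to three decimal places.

n ≈ 1.595

At Brewster's angle, tan θ_B = n₂/n₁ with n₁ on the incident side (water) and n₂ on the transmitted side (a clear liquid).
n₂ = n₁ tan θ_B = 1.337 × tan 50.03° = 1.595.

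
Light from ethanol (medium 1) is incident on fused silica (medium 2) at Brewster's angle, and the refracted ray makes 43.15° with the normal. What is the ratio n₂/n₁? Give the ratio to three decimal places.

θ_B + θ_t = 90°, so θ_B = 90° − 43.15° = 46.85°.
tan θ_B = n₂/n₁, so n₂/n₁ = tan 46.85° = 1.067.

n₂/n₁ ≈ 1.067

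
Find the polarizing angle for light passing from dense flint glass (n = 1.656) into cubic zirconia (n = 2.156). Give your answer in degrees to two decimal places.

tan θ_B = n₂/n₁ = 2.156/1.656 = 1.3019.
θ_B = arctan(1.3019) = 52.47°.

θ_B ≈ 52.47°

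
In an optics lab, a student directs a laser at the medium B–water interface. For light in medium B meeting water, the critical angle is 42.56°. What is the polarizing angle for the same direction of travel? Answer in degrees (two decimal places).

At the critical angle sin θ_c = n₂/n₁, giving n₂/n₁ = sin 42.56° = 0.6764.
Then tan θ_B = n₂/n₁ = 0.6764, so θ_B = arctan 0.6764 = 34.07°.

θ_B ≈ 34.07°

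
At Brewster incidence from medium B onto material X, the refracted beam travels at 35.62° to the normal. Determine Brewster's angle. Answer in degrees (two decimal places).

Since the reflected and refracted rays are at right angles at the polarizing angle, θ_B + θ_t = 90°.
θ_B = 90° − 35.62° = 54.38°.

θ_B ≈ 54.38°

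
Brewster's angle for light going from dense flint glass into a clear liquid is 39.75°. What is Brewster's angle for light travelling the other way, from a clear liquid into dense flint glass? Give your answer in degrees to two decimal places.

tan θ_B' = n₁/n₂ = 1/tan θ_B, so θ_B' = 90° − θ_B.
θ_B' = 90° − 39.75° = 50.25°.

θ_B' ≈ 50.25°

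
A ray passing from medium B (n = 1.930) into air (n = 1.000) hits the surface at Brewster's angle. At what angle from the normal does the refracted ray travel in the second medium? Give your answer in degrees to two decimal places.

θ_t ≈ 62.61°

tan θ_B = n₂/n₁ = 1.000/1.930 = 0.5181, so θ_B = 27.39°.
At Brewster's angle the reflected and refracted rays are perpendicular, so θ_t = 90° − θ_B = 90° − 27.39° = 62.61°.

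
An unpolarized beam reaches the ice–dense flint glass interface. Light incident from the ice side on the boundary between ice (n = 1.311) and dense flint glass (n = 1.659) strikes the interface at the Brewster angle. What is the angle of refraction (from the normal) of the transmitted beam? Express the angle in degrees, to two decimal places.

tan θ_B = n₂/n₁ = 1.659/1.311 = 1.2654, so θ_B = 51.68°.
At Brewster's angle the reflected and refracted rays are perpendicular, so θ_t = 90° − θ_B = 90° − 51.68° = 38.32°.

θ_t ≈ 38.32°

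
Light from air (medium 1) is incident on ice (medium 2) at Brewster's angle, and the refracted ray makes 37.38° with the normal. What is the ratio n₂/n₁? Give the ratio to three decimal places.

n₂/n₁ ≈ 1.309

θ_B + θ_t = 90°, so θ_B = 90° − 37.38° = 52.62°.
Then n₂/n₁ = tan θ_B = tan 52.62° = 1.309.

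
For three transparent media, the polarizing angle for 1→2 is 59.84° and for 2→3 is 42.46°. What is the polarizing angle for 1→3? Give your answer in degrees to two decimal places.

n₂/n₁ = tan 59.84° = 1.7209 and n₃/n₂ = tan 42.46° = 0.9150.
Multiplying, n₃/n₁ = 1.7209 × 0.9150 = 1.5747, and θ_B(1→3) = arctan 1.5747 = 57.58°.

θ_B ≈ 57.58°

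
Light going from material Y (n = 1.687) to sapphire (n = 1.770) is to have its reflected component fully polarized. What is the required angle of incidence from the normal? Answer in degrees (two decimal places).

θ_B ≈ 46.38°

Here n₂/n₁ = 1.770/1.687 = 1.0492, and Brewster's law gives tan θ_B = n₂/n₁. Taking the arctangent, θ_B = 46.38°.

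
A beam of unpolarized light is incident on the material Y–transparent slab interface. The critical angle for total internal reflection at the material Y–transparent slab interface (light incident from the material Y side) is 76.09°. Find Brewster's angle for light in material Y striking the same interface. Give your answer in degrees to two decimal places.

At the critical angle sin θ_c = n₂/n₁, giving n₂/n₁ = sin 76.09° = 0.9707.
Then tan θ_B = n₂/n₁ = 0.9707, so θ_B = arctan 0.9707 = 44.15°.

θ_B ≈ 44.15°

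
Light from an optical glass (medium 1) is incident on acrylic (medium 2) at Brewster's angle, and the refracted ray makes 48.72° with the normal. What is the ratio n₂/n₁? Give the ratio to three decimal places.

At Brewster incidence θ_B = 90° − θ_t = 90° − 48.72° = 41.28°.
Then n₂/n₁ = tan θ_B = tan 41.28° = 0.878.

n₂/n₁ ≈ 0.878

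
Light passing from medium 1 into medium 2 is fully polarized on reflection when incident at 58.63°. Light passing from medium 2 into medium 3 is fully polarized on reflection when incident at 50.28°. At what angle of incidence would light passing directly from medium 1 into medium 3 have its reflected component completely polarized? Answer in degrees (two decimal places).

θ_B ≈ 63.14°

tan θ_B(1→2) = n₂/n₁ = tan 58.63° = 1.6402.
tan θ_B(2→3) = n₃/n₂ = tan 50.28° = 1.2037.
So n₃/n₁ = (n₂/n₁)(n₃/n₂) = 1.6402 × 1.2037 = 1.9742.
θ_B(1→3) = arctan(1.9742) = 63.14°.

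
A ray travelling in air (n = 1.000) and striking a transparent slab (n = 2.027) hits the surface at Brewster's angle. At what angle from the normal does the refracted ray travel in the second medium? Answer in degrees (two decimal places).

tan θ_B = n₂/n₁ = 2.027/1.000 = 2.0270, so θ_B = 63.74°.
At Brewster's angle the reflected and refracted rays are perpendicular, so θ_t = 90° − θ_B = 90° − 63.74° = 26.26°.

θ_t ≈ 26.26°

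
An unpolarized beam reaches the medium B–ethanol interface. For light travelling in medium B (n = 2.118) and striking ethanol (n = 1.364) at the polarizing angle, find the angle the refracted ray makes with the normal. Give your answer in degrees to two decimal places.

θ_B = arctan(n₂/n₁) = arctan(1.364/2.118) = 32.78°.
At Brewster's angle the reflected and refracted rays are perpendicular, so θ_t = 90° − θ_B = 90° − 32.78° = 57.22°.

θ_t ≈ 57.22°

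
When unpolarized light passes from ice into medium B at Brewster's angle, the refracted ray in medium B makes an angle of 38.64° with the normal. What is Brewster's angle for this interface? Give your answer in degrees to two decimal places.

Brewster's condition makes the reflected and refracted beams perpendicular: θ_B + θ_t = 90°.
θ_B = 90° − 38.64° = 51.36°.

θ_B ≈ 51.36°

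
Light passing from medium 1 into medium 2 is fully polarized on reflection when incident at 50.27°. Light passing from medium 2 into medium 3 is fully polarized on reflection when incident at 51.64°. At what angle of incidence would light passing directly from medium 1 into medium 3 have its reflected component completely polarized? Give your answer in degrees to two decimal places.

tan θ_B(1→2) = n₂/n₁ = tan 50.27° = 1.2032.
tan θ_B(2→3) = n₃/n₂ = tan 51.64° = 1.2635.
Multiplying, n₃/n₁ = 1.2032 × 1.2635 = 1.5203, and θ_B(1→3) = arctan 1.5203 = 56.66°.

θ_B ≈ 56.66°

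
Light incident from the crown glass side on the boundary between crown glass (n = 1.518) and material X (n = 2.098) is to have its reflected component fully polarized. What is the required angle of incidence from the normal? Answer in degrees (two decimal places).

θ_B ≈ 54.11°

Brewster's condition: tan θ_B = n₂/n₁ = 2.098/1.518 = 1.3821.
θ_B = arctan(1.3821) = 54.11°.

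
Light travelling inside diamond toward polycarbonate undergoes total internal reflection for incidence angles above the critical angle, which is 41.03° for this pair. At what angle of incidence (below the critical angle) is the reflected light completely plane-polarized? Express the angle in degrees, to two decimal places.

sin θ_c = n₂/n₁, so n₂/n₁ = sin 41.03° = 0.6565.
Brewster: tan θ_B = n₂/n₁ = 0.6565.
θ_B = arctan(0.6565) = 33.28°.

θ_B ≈ 33.28°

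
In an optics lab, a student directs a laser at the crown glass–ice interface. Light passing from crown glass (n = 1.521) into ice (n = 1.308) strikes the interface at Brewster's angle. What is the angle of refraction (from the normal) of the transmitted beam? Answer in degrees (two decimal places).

θ_t ≈ 49.31°

First find Brewster's angle: tan θ_B = 1.308/1.521 = 0.8600, giving θ_B = 40.69°.
The refracted ray is perpendicular to the reflected ray, so θ_t = 90° − θ_B = 49.31°.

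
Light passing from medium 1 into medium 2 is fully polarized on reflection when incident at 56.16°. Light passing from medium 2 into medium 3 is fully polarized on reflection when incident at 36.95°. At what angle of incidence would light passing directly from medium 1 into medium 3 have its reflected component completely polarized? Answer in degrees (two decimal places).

tan θ_B(1→2) = n₂/n₁ = tan 56.16° = 1.4915.
tan θ_B(2→3) = n₃/n₂ = tan 36.95° = 0.7522.
Multiplying, n₃/n₁ = 1.4915 × 0.7522 = 1.1219, and θ_B(1→3) = arctan 1.1219 = 48.29°.

θ_B ≈ 48.29°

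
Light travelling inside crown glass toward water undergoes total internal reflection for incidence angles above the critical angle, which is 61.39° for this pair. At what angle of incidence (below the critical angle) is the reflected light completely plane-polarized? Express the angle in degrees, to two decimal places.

θ_B ≈ 41.28°

At the critical angle sin θ_c = n₂/n₁, giving n₂/n₁ = sin 61.39° = 0.8779.
Then tan θ_B = n₂/n₁ = 0.8779, so θ_B = arctan 0.8779 = 41.28°.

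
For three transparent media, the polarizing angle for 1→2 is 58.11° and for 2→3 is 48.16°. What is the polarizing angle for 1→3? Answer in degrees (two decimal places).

θ_B ≈ 60.88°

tan θ_B(1→2) = n₂/n₁ = tan 58.11° = 1.6072.
tan θ_B(2→3) = n₃/n₂ = tan 48.16° = 1.1169.
So n₃/n₁ = (n₂/n₁)(n₃/n₂) = 1.6072 × 1.1169 = 1.7950.
θ_B(1→3) = arctan(1.7950) = 60.88°.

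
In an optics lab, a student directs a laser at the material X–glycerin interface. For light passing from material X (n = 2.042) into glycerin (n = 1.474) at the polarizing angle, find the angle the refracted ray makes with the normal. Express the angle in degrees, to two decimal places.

θ_t ≈ 54.18°

tan θ_B = n₂/n₁ = 1.474/2.042 = 0.7218, so θ_B = 35.82°.
At Brewster's angle the reflected and refracted rays are perpendicular, so θ_t = 90° − θ_B = 90° − 35.82° = 54.18°.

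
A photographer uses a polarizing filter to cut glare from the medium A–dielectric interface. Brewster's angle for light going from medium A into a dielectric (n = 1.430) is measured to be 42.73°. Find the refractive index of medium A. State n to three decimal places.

At Brewster's angle, tan θ_B = n₂/n₁ with n₁ on the incident side (medium A) and n₂ on the transmitted side (a dielectric).
n₁ = n₂ / tan θ_B = 1.430 / tan 42.73° = 1.548.

n ≈ 1.548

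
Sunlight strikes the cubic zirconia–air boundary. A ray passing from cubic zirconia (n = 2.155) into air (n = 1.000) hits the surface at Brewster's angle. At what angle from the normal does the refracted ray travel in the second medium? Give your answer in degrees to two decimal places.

tan θ_B = n₂/n₁ = 1.000/2.155 = 0.4640, so θ_B = 24.89°.
The refracted ray is perpendicular to the reflected ray, so θ_t = 90° − θ_B = 65.11°.

θ_t ≈ 65.11°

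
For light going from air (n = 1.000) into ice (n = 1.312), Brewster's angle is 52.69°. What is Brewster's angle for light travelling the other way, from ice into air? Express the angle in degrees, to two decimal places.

θ_B' ≈ 37.31°

The two Brewster angles are complementary: θ_B' = 90° − θ_B = 90° − 52.69° = 37.31°.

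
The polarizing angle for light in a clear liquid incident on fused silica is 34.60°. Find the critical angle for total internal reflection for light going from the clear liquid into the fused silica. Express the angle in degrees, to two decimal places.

From Brewster, n₂/n₁ = tan θ_B = tan 34.60° = 0.6899.
Then sin θ_c = n₂/n₁ = 0.6899, so θ_c = arcsin 0.6899 = 43.62°.

θ_c ≈ 43.62°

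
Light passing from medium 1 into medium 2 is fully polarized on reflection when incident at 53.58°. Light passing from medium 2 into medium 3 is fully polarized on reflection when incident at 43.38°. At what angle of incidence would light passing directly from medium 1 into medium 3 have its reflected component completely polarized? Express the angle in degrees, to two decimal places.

θ_B ≈ 52.02°

Each Brewster angle gives a ratio: n₂/n₁ = tan 53.58° = 1.3554, n₃/n₂ = tan 43.38° = 0.9450.
Multiplying, n₃/n₁ = 1.3554 × 0.9450 = 1.2808, and θ_B(1→3) = arctan 1.2808 = 52.02°.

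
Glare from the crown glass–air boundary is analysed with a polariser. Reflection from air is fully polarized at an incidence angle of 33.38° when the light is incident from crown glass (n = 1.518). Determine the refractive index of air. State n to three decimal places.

Full polarization of the reflected beam means tan θ_B = n₂/n₁, where n₁ is the incident medium (crown glass).
n₂ = n₁ tan θ_B = 1.518 × tan 33.38° = 1.000.

n ≈ 1.000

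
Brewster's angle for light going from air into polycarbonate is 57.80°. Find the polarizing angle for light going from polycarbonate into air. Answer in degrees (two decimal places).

θ_B' ≈ 32.20°

tan θ_B' = n₁/n₂ = 1/tan θ_B, so θ_B' = 90° − θ_B.
θ_B' = 90° − 57.80° = 32.20°.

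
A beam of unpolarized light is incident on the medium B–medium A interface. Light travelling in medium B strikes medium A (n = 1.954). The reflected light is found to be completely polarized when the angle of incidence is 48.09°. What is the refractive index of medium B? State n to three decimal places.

n ≈ 1.754

Brewster's law: tan θ_B = n₂/n₁ (light incident in medium B, refracted into medium A).
n₁ = n₂ / tan θ_B = 1.954 / tan 48.09° = 1.754.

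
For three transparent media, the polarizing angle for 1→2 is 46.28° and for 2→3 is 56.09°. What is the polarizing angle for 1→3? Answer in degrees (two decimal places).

θ_B ≈ 57.27°

n₂/n₁ = tan 46.28° = 1.0457 and n₃/n₂ = tan 56.09° = 1.4876.
So n₃/n₁ = (n₂/n₁)(n₃/n₂) = 1.0457 × 1.4876 = 1.5556.
θ_B(1→3) = arctan(1.5556) = 57.27°.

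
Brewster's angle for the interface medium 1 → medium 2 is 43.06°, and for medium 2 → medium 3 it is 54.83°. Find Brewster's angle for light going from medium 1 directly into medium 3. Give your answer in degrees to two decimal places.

θ_B ≈ 52.98°

tan θ_B(1→2) = n₂/n₁ = tan 43.06° = 0.9345.
tan θ_B(2→3) = n₃/n₂ = tan 54.83° = 1.4192.
n₃/n₁ = 1.3262. Then tan θ_B(1→3) = n₃/n₁, so θ_B(1→3) = arctan(1.3262) = 52.98°.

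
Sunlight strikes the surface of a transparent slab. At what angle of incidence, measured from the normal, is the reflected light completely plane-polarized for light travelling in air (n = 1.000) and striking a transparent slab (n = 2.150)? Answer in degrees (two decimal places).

Here n₂/n₁ = 2.150/1.000 = 2.1500, and Brewster's law gives tan θ_B = n₂/n₁.
So θ_B = arctan 2.1500 = 65.06°.

θ_B ≈ 65.06°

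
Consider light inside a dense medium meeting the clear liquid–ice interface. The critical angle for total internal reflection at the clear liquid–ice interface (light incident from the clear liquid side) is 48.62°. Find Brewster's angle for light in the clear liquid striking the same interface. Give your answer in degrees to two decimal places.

sin θ_c = n₂/n₁, so n₂/n₁ = sin 48.62° = 0.7503.
Brewster: tan θ_B = n₂/n₁ = 0.7503.
θ_B = arctan(0.7503) = 36.88°.

θ_B ≈ 36.88°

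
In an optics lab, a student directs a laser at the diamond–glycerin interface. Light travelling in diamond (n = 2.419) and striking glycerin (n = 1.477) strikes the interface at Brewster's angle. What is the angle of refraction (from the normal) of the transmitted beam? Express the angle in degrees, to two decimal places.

θ_t ≈ 58.59°

θ_B = arctan(n₂/n₁) = arctan(1.477/2.419) = 31.41°.
At Brewster's angle the reflected and refracted rays are perpendicular, so θ_t = 90° − θ_B = 90° − 31.41° = 58.59°.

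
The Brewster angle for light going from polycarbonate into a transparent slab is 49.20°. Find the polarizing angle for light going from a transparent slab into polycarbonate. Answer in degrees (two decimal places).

θ_B' ≈ 40.80°

Reversing the direction swaps n₁ and n₂, so tan θ_B' = 1/tan θ_B and θ_B' = 90° − θ_B.
Hence θ_B' = 90° − 49.20° = 40.80°.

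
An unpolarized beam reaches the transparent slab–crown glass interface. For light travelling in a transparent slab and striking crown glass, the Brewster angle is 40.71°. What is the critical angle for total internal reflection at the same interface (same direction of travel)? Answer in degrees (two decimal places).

θ_c ≈ 59.37°

From Brewster, n₂/n₁ = tan θ_B = tan 40.71° = 0.8604.
Then sin θ_c = n₂/n₁ = 0.8604, so θ_c = arcsin 0.8604 = 59.37°.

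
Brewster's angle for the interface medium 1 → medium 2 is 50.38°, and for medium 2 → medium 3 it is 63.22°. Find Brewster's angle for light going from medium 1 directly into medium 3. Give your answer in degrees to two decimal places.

tan θ_B(1→2) = n₂/n₁ = tan 50.38° = 1.2079.
tan θ_B(2→3) = n₃/n₂ = tan 63.22° = 1.9814.
n₃/n₁ = 2.3934. Then tan θ_B(1→3) = n₃/n₁, so θ_B(1→3) = arctan(2.3934) = 67.32°.

θ_B ≈ 67.32°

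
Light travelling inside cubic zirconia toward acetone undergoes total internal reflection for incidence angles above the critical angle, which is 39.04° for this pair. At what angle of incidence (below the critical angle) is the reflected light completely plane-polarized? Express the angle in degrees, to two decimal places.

n₂/n₁ = sin θ_c = sin 39.04° = 0.6299.
tan θ_B equals the same ratio, so θ_B = arctan(0.6299) = 32.21°.

θ_B ≈ 32.21°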